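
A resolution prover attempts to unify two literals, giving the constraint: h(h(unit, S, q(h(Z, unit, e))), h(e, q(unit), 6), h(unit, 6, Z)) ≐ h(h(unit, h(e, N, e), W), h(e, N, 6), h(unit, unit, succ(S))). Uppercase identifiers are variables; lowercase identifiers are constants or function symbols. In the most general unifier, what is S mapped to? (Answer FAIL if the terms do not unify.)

Decompose h/3: h(unit, S, q(h(Z, unit, e))) ≐ h(unit, h(e, N, e), W),  h(e, q(unit), 6) ≐ h(e, N, 6),  h(unit, 6, Z) ≐ h(unit, unit, succ(S)).
Decompose h/3: unit ≐ unit,  S ≐ h(e, N, e),  q(h(Z, unit, e)) ≐ W.
Delete trivial equation unit ≐ unit.
Bind S := h(e, N, e); substituting into the one remaining equation that mentions S gives: h(unit, 6, Z) ≐ h(unit, unit, succ(h(e, N, e))).
Bind W := q(h(Z, unit, e)); no other remaining equation mentions W.
Decompose h/3: e ≐ e,  q(unit) ≐ N,  6 ≐ 6.
Delete trivial equation e ≐ e.
Bind N := q(unit); substituting into the one remaining equation that mentions N gives: h(unit, 6, Z) ≐ h(unit, unit, succ(h(e, q(unit), e))). Substituting into the earlier binding gives S := h(e, q(unit), e).
Delete trivial equation 6 ≐ 6.
Decompose h/3: unit ≐ unit,  6 ≐ unit,  Z ≐ succ(h(e, q(unit), e)).
Delete trivial equation unit ≐ unit.
Clash: constants 6 and unit differ; no unifier exists.

FAIL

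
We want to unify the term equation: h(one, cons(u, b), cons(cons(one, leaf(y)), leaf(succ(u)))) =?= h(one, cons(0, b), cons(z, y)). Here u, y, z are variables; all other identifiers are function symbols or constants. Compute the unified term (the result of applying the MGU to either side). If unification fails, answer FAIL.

h(one, cons(0, b), cons(cons(one, leaf(leaf(succ(0)))), leaf(succ(0))))

Decompose h/3: one =?= one,  cons(u, b) =?= cons(0, b),  cons(cons(one, leaf(y)), leaf(succ(u))) =?= cons(z, y).
Delete trivial equation one =?= one.
Decompose cons/2: u =?= 0,  b =?= b.
Bind u := 0; substituting into the one remaining equation that mentions u gives: cons(cons(one, leaf(y)), leaf(succ(0))) =?= cons(z, y).
Delete trivial equation b =?= b.
Decompose cons/2: cons(one, leaf(y)) =?= z,  leaf(succ(0)) =?= y.
Bind z := cons(one, leaf(y)); no other remaining equation mentions z.
Bind y := leaf(succ(0)). Substituting into the earlier binding gives z := cons(one, leaf(leaf(succ(0)))).
Applying the MGU to either side gives h(one, cons(0, b), cons(cons(one, leaf(leaf(succ(0)))), leaf(succ(0)))).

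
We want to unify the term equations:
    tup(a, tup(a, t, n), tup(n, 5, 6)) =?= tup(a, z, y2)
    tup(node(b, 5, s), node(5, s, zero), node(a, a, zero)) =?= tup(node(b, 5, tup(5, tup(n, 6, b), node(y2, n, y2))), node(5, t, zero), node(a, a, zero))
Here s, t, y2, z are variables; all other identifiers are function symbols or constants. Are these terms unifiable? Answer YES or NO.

YES

Decompose tup/3: a =?= a,  tup(a, t, n) =?= z,  tup(n, 5, 6) =?= y2.
Delete trivial equation a =?= a.
Bind z := tup(a, t, n); no other remaining equation mentions z.
Bind y2 := tup(n, 5, 6); substituting into the remaining equation gives: tup(node(b, 5, s), node(5, s, zero), node(a, a, zero)) =?= tup(node(b, 5, tup(5, tup(n, 6, b), node(tup(n, 5, 6), n, tup(n, 5, 6)))), node(5, t, zero), node(a, a, zero)).
Decompose tup/3: node(b, 5, s) =?= node(b, 5, tup(5, tup(n, 6, b), node(tup(n, 5, 6), n, tup(n, 5, 6)))),  node(5, s, zero) =?= node(5, t, zero),  node(a, a, zero) =?= node(a, a, zero).
Decompose node/3: b =?= b,  5 =?= 5,  s =?= tup(5, tup(n, 6, b), node(tup(n, 5, 6), n, tup(n, 5, 6))).
Delete trivial equation b =?= b.
Delete trivial equation 5 =?= 5.
Bind s := tup(5, tup(n, 6, b), node(tup(n, 5, 6), n, tup(n, 5, 6))); substituting into the one remaining equation that mentions s gives: node(5, tup(5, tup(n, 6, b), node(tup(n, 5, 6), n, tup(n, 5, 6))), zero) =?= node(5, t, zero).
Decompose node/3: 5 =?= 5,  tup(5, tup(n, 6, b), node(tup(n, 5, 6), n, tup(n, 5, 6))) =?= t,  zero =?= zero.
Delete trivial equation 5 =?= 5.
Bind t := tup(5, tup(n, 6, b), node(tup(n, 5, 6), n, tup(n, 5, 6))); no other remaining equation mentions t. Substituting into the earlier binding gives z := tup(a, tup(5, tup(n, 6, b), node(tup(n, 5, 6), n, tup(n, 5, 6))), n).
Delete trivial equation zero =?= zero.
Delete trivial equation node(a, a, zero) =?= node(a, a, zero).
No equations remain and no clash or occurs-check failure arose, so a unifier exists.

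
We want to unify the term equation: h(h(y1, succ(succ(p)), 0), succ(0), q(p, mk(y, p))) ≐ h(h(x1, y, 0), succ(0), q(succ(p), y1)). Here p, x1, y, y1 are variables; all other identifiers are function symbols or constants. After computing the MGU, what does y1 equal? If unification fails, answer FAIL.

Decompose h/3: h(y1, succ(succ(p)), 0) ≐ h(x1, y, 0),  succ(0) ≐ succ(0),  q(p, mk(y, p)) ≐ q(succ(p), y1).
Decompose h/3: y1 ≐ x1,  succ(succ(p)) ≐ y,  0 ≐ 0.
Bind y1 := x1; substituting into the one remaining equation that mentions y1 gives: q(p, mk(y, p)) ≐ q(succ(p), x1).
Bind y := succ(succ(p)); substituting into the one remaining equation that mentions y gives: q(p, mk(succ(succ(p)), p)) ≐ q(succ(p), x1).
Delete trivial equation 0 ≐ 0.
Delete trivial equation succ(0) ≐ succ(0).
Decompose q/2: p ≐ succ(p),  mk(succ(succ(p)), p) ≐ x1.
Occurs check fails: p occurs in succ(p); the equation p ≐ succ(p) has no finite solution.

FAIL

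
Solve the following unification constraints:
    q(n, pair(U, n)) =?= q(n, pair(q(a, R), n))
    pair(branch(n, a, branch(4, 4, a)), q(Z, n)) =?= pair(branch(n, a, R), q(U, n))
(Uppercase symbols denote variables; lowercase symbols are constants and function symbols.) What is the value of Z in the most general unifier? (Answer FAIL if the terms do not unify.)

q(a, branch(4, 4, a))

Decompose q/2: n =?= n,  pair(U, n) =?= pair(q(a, R), n).
Delete trivial equation n =?= n.
Decompose pair/2: U =?= q(a, R),  n =?= n.
Bind U := q(a, R); substituting into the one remaining equation that mentions U gives: pair(branch(n, a, branch(4, 4, a)), q(Z, n)) =?= pair(branch(n, a, R), q(q(a, R), n)).
Delete trivial equation n =?= n.
Decompose pair/2: branch(n, a, branch(4, 4, a)) =?= branch(n, a, R),  q(Z, n) =?= q(q(a, R), n).
Decompose branch/3: n =?= n,  a =?= a,  branch(4, 4, a) =?= R.
Delete trivial equation n =?= n.
Delete trivial equation a =?= a.
Bind R := branch(4, 4, a); substituting into the remaining equation gives: q(Z, n) =?= q(q(a, branch(4, 4, a)), n). Substituting into the earlier binding gives U := q(a, branch(4, 4, a)).
Decompose q/2: Z =?= q(a, branch(4, 4, a)),  n =?= n.
Bind Z := q(a, branch(4, 4, a)); no other remaining equation mentions Z.
Delete trivial equation n =?= n.
MGU = { U ↦ q(a, branch(4, 4, a)), R ↦ branch(4, 4, a), Z ↦ q(a, branch(4, 4, a)) }, so Z ↦ q(a, branch(4, 4, a)).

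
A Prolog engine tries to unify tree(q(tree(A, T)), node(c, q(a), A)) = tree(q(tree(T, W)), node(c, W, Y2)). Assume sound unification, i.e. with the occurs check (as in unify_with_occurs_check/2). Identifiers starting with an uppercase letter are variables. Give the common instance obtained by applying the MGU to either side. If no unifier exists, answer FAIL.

tree(q(tree(q(a), q(a))), node(c, q(a), q(a)))

Decompose tree/2: q(tree(A, T)) = q(tree(T, W)),  node(c, q(a), A) = node(c, W, Y2).
Decompose q/1: tree(A, T) = tree(T, W).
Decompose tree/2: A = T,  T = W.
Bind A := T; substituting into the one remaining equation that mentions A gives: node(c, q(a), T) = node(c, W, Y2).
Bind T := W; substituting into the remaining equation gives: node(c, q(a), W) = node(c, W, Y2). Substituting into the earlier binding gives A := W.
Decompose node/3: c = c,  q(a) = W,  W = Y2.
Delete trivial equation c = c.
Bind W := q(a); substituting into the remaining equation gives: q(a) = Y2. Substituting into the earlier bindings gives A := q(a), T := q(a).
Bind Y2 := q(a).
Applying the MGU to either side gives tree(q(tree(q(a), q(a))), node(c, q(a), q(a))).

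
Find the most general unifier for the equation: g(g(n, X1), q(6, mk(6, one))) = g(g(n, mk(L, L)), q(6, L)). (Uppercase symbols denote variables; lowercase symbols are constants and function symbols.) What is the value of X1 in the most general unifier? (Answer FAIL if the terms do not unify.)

mk(mk(6, one), mk(6, one))

Decompose g/2: g(n, X1) = g(n, mk(L, L)),  q(6, mk(6, one)) = q(6, L).
Decompose g/2: n = n,  X1 = mk(L, L).
Delete trivial equation n = n.
Bind X1 := mk(L, L); no other remaining equation mentions X1.
Decompose q/2: 6 = 6,  mk(6, one) = L.
Delete trivial equation 6 = 6.
Bind L := mk(6, one). Substituting into the earlier binding gives X1 := mk(mk(6, one), mk(6, one)).
MGU = { X1 := mk(mk(6, one), mk(6, one)), L := mk(6, one) }, so X1 := mk(mk(6, one), mk(6, one)).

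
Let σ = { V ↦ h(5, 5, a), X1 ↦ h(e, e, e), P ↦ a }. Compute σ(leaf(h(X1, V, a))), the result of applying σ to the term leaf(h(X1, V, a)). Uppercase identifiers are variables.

Replace each occurrence of V with h(5, 5, a).
Replace each occurrence of X1 with h(e, e, e).
Result: leaf(h(h(e, e, e), h(5, 5, a), a)).

leaf(h(h(e, e, e), h(5, 5, a), a))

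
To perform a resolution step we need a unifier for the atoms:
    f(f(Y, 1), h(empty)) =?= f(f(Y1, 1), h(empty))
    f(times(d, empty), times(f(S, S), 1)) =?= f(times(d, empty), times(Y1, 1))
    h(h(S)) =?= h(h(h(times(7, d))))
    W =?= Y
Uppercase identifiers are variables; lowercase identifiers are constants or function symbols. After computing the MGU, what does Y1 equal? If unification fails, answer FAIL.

f(h(times(7, d)), h(times(7, d)))

Decompose f/2: f(Y, 1) =?= f(Y1, 1),  h(empty) =?= h(empty).
Decompose f/2: Y =?= Y1,  1 =?= 1.
Bind Y := Y1; substituting into the one remaining equation that mentions Y gives: W =?= Y1.
Delete trivial equation 1 =?= 1.
Delete trivial equation h(empty) =?= h(empty).
Decompose f/2: times(d, empty) =?= times(d, empty),  times(f(S, S), 1) =?= times(Y1, 1).
Delete trivial equation times(d, empty) =?= times(d, empty).
Decompose times/2: f(S, S) =?= Y1,  1 =?= 1.
Bind Y1 := f(S, S); substituting into the one remaining equation that mentions Y1 gives: W =?= f(S, S). Substituting into the earlier binding gives Y := f(S, S).
Delete trivial equation 1 =?= 1.
Decompose h/1: h(S) =?= h(h(times(7, d))).
Decompose h/1: S =?= h(times(7, d)).
Bind S := h(times(7, d)); substituting into the remaining equation gives: W =?= f(h(times(7, d)), h(times(7, d))). Substituting into the earlier bindings gives Y := f(h(times(7, d)), h(times(7, d))), Y1 := f(h(times(7, d)), h(times(7, d))).
Bind W := f(h(times(7, d)), h(times(7, d))).
MGU = { Y -> f(h(times(7, d)), h(times(7, d))), Y1 -> f(h(times(7, d)), h(times(7, d))), S -> h(times(7, d)), W -> f(h(times(7, d)), h(times(7, d))) }, so Y1 -> f(h(times(7, d)), h(times(7, d))).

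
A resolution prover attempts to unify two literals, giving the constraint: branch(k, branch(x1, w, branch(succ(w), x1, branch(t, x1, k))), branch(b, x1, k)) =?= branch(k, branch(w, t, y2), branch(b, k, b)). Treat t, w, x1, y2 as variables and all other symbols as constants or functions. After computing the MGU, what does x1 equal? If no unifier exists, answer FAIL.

FAIL

Decompose branch/3: k =?= k,  branch(x1, w, branch(succ(w), x1, branch(t, x1, k))) =?= branch(w, t, y2),  branch(b, x1, k) =?= branch(b, k, b).
Delete trivial equation k =?= k.
Decompose branch/3: x1 =?= w,  w =?= t,  branch(succ(w), x1, branch(t, x1, k)) =?= y2.
Bind x1 := w; substituting into the 2 remaining equations that mention x1 gives: branch(succ(w), w, branch(t, w, k)) =?= y2,  branch(b, w, k) =?= branch(b, k, b).
Bind w := t; substituting into the remaining equations gives: branch(succ(t), t, branch(t, t, k)) =?= y2,  branch(b, t, k) =?= branch(b, k, b). Substituting into the earlier binding gives x1 := t.
Bind y2 := branch(succ(t), t, branch(t, t, k)); no other remaining equation mentions y2.
Decompose branch/3: b =?= b,  t =?= k,  k =?= b.
Delete trivial equation b =?= b.
Bind t := k; no other remaining equation mentions t. Substituting into the earlier bindings gives x1 := k, w := k, y2 := branch(succ(k), k, branch(k, k, k)).
Clash: constants k and b differ; no unifier exists.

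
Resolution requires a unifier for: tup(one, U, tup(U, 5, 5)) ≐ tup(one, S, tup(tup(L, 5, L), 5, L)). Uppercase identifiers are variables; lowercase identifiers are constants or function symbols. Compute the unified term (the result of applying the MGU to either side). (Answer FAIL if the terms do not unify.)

tup(one, tup(5, 5, 5), tup(tup(5, 5, 5), 5, 5))

Decompose tup/3: one ≐ one,  U ≐ S,  tup(U, 5, 5) ≐ tup(tup(L, 5, L), 5, L).
Delete trivial equation one ≐ one.
Bind U := S; substituting into the remaining equation gives: tup(S, 5, 5) ≐ tup(tup(L, 5, L), 5, L).
Decompose tup/3: S ≐ tup(L, 5, L),  5 ≐ 5,  5 ≐ L.
Bind S := tup(L, 5, L); no other remaining equation mentions S. Substituting into the earlier binding gives U := tup(L, 5, L).
Delete trivial equation 5 ≐ 5.
Bind L := 5. Substituting into the earlier bindings gives U := tup(5, 5, 5), S := tup(5, 5, 5).
Applying the MGU to either side gives tup(one, tup(5, 5, 5), tup(tup(5, 5, 5), 5, 5)).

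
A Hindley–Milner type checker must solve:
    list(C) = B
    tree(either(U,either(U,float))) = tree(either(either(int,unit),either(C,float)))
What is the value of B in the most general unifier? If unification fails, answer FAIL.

Bind B := list(C); no other remaining equation mentions B.
Decompose tree/1: either(U,either(U,float)) = either(either(int,unit),either(C,float)).
Decompose either/2: U = either(int,unit),  either(U,float) = either(C,float).
Bind U := either(int,unit); substituting into the remaining equation gives: either(either(int,unit),float) = either(C,float).
Decompose either/2: either(int,unit) = C,  float = float.
Bind C := either(int,unit); no other remaining equation mentions C. Substituting into the earlier binding gives B := list(either(int,unit)).
Delete trivial equation float = float.
MGU = { B := list(either(int,unit)), U := either(int,unit), C := either(int,unit) }, so B := list(either(int,unit)).

list(either(int,unit))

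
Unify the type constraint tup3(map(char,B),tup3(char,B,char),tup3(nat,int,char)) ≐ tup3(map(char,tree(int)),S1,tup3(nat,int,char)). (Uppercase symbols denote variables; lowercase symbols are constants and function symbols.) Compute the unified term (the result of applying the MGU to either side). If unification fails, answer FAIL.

tup3(map(char,tree(int)),tup3(char,tree(int),char),tup3(nat,int,char))

Decompose tup3/3: map(char,B) ≐ map(char,tree(int)),  tup3(char,B,char) ≐ S1,  tup3(nat,int,char) ≐ tup3(nat,int,char).
Decompose map/2: char ≐ char,  B ≐ tree(int).
Delete trivial equation char ≐ char.
Bind B := tree(int); substituting into the one remaining equation that mentions B gives: tup3(char,tree(int),char) ≐ S1.
Bind S1 := tup3(char,tree(int),char); no other remaining equation mentions S1.
Delete trivial equation tup3(nat,int,char) ≐ tup3(nat,int,char).
Applying the MGU to either side gives tup3(map(char,tree(int)),tup3(char,tree(int),char),tup3(nat,int,char)).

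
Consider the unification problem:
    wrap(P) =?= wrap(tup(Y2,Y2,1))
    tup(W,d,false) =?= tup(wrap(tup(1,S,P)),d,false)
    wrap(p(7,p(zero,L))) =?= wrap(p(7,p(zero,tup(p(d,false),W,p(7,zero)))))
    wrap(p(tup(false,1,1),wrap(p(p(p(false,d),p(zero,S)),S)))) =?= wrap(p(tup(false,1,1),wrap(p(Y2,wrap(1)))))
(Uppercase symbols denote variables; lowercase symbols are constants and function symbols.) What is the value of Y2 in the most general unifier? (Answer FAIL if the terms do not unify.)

Decompose wrap/1: P =?= tup(Y2,Y2,1).
Bind P := tup(Y2,Y2,1); substituting into the one remaining equation that mentions P gives: tup(W,d,false) =?= tup(wrap(tup(1,S,tup(Y2,Y2,1))),d,false).
Decompose tup/3: W =?= wrap(tup(1,S,tup(Y2,Y2,1))),  d =?= d,  false =?= false.
Bind W := wrap(tup(1,S,tup(Y2,Y2,1))); substituting into the one remaining equation that mentions W gives: wrap(p(7,p(zero,L))) =?= wrap(p(7,p(zero,tup(p(d,false),wrap(tup(1,S,tup(Y2,Y2,1))),p(7,zero))))).
Delete trivial equation d =?= d.
Delete trivial equation false =?= false.
Decompose wrap/1: p(7,p(zero,L)) =?= p(7,p(zero,tup(p(d,false),wrap(tup(1,S,tup(Y2,Y2,1))),p(7,zero)))).
Decompose p/2: 7 =?= 7,  p(zero,L) =?= p(zero,tup(p(d,false),wrap(tup(1,S,tup(Y2,Y2,1))),p(7,zero))).
Delete trivial equation 7 =?= 7.
Decompose p/2: zero =?= zero,  L =?= tup(p(d,false),wrap(tup(1,S,tup(Y2,Y2,1))),p(7,zero)).
Delete trivial equation zero =?= zero.
Bind L := tup(p(d,false),wrap(tup(1,S,tup(Y2,Y2,1))),p(7,zero)); no other remaining equation mentions L.
Decompose wrap/1: p(tup(false,1,1),wrap(p(p(p(false,d),p(zero,S)),S))) =?= p(tup(false,1,1),wrap(p(Y2,wrap(1)))).
Decompose p/2: tup(false,1,1) =?= tup(false,1,1),  wrap(p(p(p(false,d),p(zero,S)),S)) =?= wrap(p(Y2,wrap(1))).
Delete trivial equation tup(false,1,1) =?= tup(false,1,1).
Decompose wrap/1: p(p(p(false,d),p(zero,S)),S) =?= p(Y2,wrap(1)).
Decompose p/2: p(p(false,d),p(zero,S)) =?= Y2,  S =?= wrap(1).
Bind Y2 := p(p(false,d),p(zero,S)); no other remaining equation mentions Y2. Substituting into the earlier bindings gives P := tup(p(p(false,d),p(zero,S)),p(p(false,d),p(zero,S)),1), W := wrap(tup(1,S,tup(p(p(false,d),p(zero,S)),p(p(false,d),p(zero,S)),1))), L := tup(p(d,false),wrap(tup(1,S,tup(p(p(false,d),p(zero,S)),p(p(false,d),p(zero,S)),1))),p(7,zero)).
Bind S := wrap(1). Substituting into the earlier bindings gives P := tup(p(p(false,d),p(zero,wrap(1))),p(p(false,d),p(zero,wrap(1))),1), W := wrap(tup(1,wrap(1),tup(p(p(false,d),p(zero,wrap(1))),p(p(false,d),p(zero,wrap(1))),1))), L := tup(p(d,false),wrap(tup(1,wrap(1),tup(p(p(false,d),p(zero,wrap(1))),p(p(false,d),p(zero,wrap(1))),1))),p(7,zero)), Y2 := p(p(false,d),p(zero,wrap(1))).
MGU = { P -> tup(p(p(false,d),p(zero,wrap(1))),p(p(false,d),p(zero,wrap(1))),1), W -> wrap(tup(1,wrap(1),tup(p(p(false,d),p(zero,wrap(1))),p(p(false,d),p(zero,wrap(1))),1))), L -> tup(p(d,false),wrap(tup(1,wrap(1),tup(p(p(false,d),p(zero,wrap(1))),p(p(false,d),p(zero,wrap(1))),1))),p(7,zero)), Y2 -> p(p(false,d),p(zero,wrap(1))), S -> wrap(1) }, so Y2 -> p(p(false,d),p(zero,wrap(1))).

p(p(false,d),p(zero,wrap(1)))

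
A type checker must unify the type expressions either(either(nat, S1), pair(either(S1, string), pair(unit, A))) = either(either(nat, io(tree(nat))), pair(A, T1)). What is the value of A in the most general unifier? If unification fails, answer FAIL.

Decompose either/2: either(nat, S1) = either(nat, io(tree(nat))),  pair(either(S1, string), pair(unit, A)) = pair(A, T1).
Decompose either/2: nat = nat,  S1 = io(tree(nat)).
Delete trivial equation nat = nat.
Bind S1 := io(tree(nat)); substituting into the remaining equation gives: pair(either(io(tree(nat)), string), pair(unit, A)) = pair(A, T1).
Decompose pair/2: either(io(tree(nat)), string) = A,  pair(unit, A) = T1.
Bind A := either(io(tree(nat)), string); substituting into the remaining equation gives: pair(unit, either(io(tree(nat)), string)) = T1.
Bind T1 := pair(unit, either(io(tree(nat)), string)).
MGU = { S1 -> io(tree(nat)), A -> either(io(tree(nat)), string), T1 -> pair(unit, either(io(tree(nat)), string)) }, so A -> either(io(tree(nat)), string).

either(io(tree(nat)), string)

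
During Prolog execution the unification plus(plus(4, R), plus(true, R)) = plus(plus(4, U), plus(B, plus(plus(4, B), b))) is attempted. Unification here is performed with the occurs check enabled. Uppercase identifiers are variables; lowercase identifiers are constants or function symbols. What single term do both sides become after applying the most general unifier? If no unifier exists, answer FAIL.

Decompose plus/2: plus(4, R) = plus(4, U),  plus(true, R) = plus(B, plus(plus(4, B), b)).
Decompose plus/2: 4 = 4,  R = U.
Delete trivial equation 4 = 4.
Bind R := U; substituting into the remaining equation gives: plus(true, U) = plus(B, plus(plus(4, B), b)).
Decompose plus/2: true = B,  U = plus(plus(4, B), b).
Bind B := true; substituting into the remaining equation gives: U = plus(plus(4, true), b).
Bind U := plus(plus(4, true), b). Substituting into the earlier binding gives R := plus(plus(4, true), b).
Applying the MGU to either side gives plus(plus(4, plus(plus(4, true), b)), plus(true, plus(plus(4, true), b))).

plus(plus(4, plus(plus(4, true), b)), plus(true, plus(plus(4, true), b)))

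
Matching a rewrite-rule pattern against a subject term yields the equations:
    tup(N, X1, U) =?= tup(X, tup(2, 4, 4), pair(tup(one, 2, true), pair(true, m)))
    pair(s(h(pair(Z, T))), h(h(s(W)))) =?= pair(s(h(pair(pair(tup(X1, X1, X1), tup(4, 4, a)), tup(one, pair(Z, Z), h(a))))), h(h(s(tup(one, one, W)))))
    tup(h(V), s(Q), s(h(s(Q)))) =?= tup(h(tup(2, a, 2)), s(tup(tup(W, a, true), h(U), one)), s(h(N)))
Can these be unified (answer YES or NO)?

NO

Decompose tup/3: N =?= X,  X1 =?= tup(2, 4, 4),  U =?= pair(tup(one, 2, true), pair(true, m)).
Bind N := X; substituting into the one remaining equation that mentions N gives: tup(h(V), s(Q), s(h(s(Q)))) =?= tup(h(tup(2, a, 2)), s(tup(tup(W, a, true), h(U), one)), s(h(X))).
Bind X1 := tup(2, 4, 4); substituting into the one remaining equation that mentions X1 gives: pair(s(h(pair(Z, T))), h(h(s(W)))) =?= pair(s(h(pair(pair(tup(tup(2, 4, 4), tup(2, 4, 4), tup(2, 4, 4)), tup(4, 4, a)), tup(one, pair(Z, Z), h(a))))), h(h(s(tup(one, one, W))))).
Bind U := pair(tup(one, 2, true), pair(true, m)); substituting into the one remaining equation that mentions U gives: tup(h(V), s(Q), s(h(s(Q)))) =?= tup(h(tup(2, a, 2)), s(tup(tup(W, a, true), h(pair(tup(one, 2, true), pair(true, m))), one)), s(h(X))).
Decompose pair/2: s(h(pair(Z, T))) =?= s(h(pair(pair(tup(tup(2, 4, 4), tup(2, 4, 4), tup(2, 4, 4)), tup(4, 4, a)), tup(one, pair(Z, Z), h(a))))),  h(h(s(W))) =?= h(h(s(tup(one, one, W)))).
Decompose s/1: h(pair(Z, T)) =?= h(pair(pair(tup(tup(2, 4, 4), tup(2, 4, 4), tup(2, 4, 4)), tup(4, 4, a)), tup(one, pair(Z, Z), h(a)))).
Decompose h/1: pair(Z, T) =?= pair(pair(tup(tup(2, 4, 4), tup(2, 4, 4), tup(2, 4, 4)), tup(4, 4, a)), tup(one, pair(Z, Z), h(a))).
Decompose pair/2: Z =?= pair(tup(tup(2, 4, 4), tup(2, 4, 4), tup(2, 4, 4)), tup(4, 4, a)),  T =?= tup(one, pair(Z, Z), h(a)).
Bind Z := pair(tup(tup(2, 4, 4), tup(2, 4, 4), tup(2, 4, 4)), tup(4, 4, a)); substituting into the one remaining equation that mentions Z gives: T =?= tup(one, pair(pair(tup(tup(2, 4, 4), tup(2, 4, 4), tup(2, 4, 4)), tup(4, 4, a)), pair(tup(tup(2, 4, 4), tup(2, 4, 4), tup(2, 4, 4)), tup(4, 4, a))), h(a)).
Bind T := tup(one, pair(pair(tup(tup(2, 4, 4), tup(2, 4, 4), tup(2, 4, 4)), tup(4, 4, a)), pair(tup(tup(2, 4, 4), tup(2, 4, 4), tup(2, 4, 4)), tup(4, 4, a))), h(a)); no other remaining equation mentions T.
Decompose h/1: h(s(W)) =?= h(s(tup(one, one, W))).
Decompose h/1: s(W) =?= s(tup(one, one, W)).
Decompose s/1: W =?= tup(one, one, W).
Occurs check fails: W occurs in tup(one, one, W); the equation W =?= tup(one, one, W) has no finite solution.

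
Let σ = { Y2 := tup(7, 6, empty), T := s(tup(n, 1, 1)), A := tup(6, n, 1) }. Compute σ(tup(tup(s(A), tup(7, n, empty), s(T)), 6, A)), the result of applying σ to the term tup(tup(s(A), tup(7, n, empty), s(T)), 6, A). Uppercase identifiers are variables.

Replace each occurrence of T with s(tup(n, 1, 1)).
Replace each occurrence of A with tup(6, n, 1).
Result: tup(tup(s(tup(6, n, 1)), tup(7, n, empty), s(s(tup(n, 1, 1)))), 6, tup(6, n, 1)).

tup(tup(s(tup(6, n, 1)), tup(7, n, empty), s(s(tup(n, 1, 1)))), 6, tup(6, n, 1))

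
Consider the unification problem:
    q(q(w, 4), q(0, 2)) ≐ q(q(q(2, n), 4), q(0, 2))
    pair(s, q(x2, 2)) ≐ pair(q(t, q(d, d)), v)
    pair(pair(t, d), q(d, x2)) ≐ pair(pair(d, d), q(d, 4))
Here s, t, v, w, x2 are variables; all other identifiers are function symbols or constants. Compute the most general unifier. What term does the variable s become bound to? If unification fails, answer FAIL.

Decompose q/2: q(w, 4) ≐ q(q(2, n), 4),  q(0, 2) ≐ q(0, 2).
Decompose q/2: w ≐ q(2, n),  4 ≐ 4.
Bind w := q(2, n); no other remaining equation mentions w.
Delete trivial equation 4 ≐ 4.
Delete trivial equation q(0, 2) ≐ q(0, 2).
Decompose pair/2: s ≐ q(t, q(d, d)),  q(x2, 2) ≐ v.
Bind s := q(t, q(d, d)); no other remaining equation mentions s.
Bind v := q(x2, 2); no other remaining equation mentions v.
Decompose pair/2: pair(t, d) ≐ pair(d, d),  q(d, x2) ≐ q(d, 4).
Decompose pair/2: t ≐ d,  d ≐ d.
Bind t := d; no other remaining equation mentions t. Substituting into the earlier binding gives s := q(d, q(d, d)).
Delete trivial equation d ≐ d.
Decompose q/2: d ≐ d,  x2 ≐ 4.
Delete trivial equation d ≐ d.
Bind x2 := 4. Substituting into the earlier binding gives v := q(4, 2).
MGU = { w := q(2, n), s := q(d, q(d, d)), v := q(4, 2), t := d, x2 := 4 }, so s := q(d, q(d, d)).

q(d, q(d, d))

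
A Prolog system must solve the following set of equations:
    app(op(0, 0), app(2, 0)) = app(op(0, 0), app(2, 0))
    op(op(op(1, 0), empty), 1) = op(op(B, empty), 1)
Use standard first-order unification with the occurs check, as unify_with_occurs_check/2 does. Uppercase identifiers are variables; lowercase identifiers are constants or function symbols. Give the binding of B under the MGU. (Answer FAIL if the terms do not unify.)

op(1, 0)

Delete trivial equation app(op(0, 0), app(2, 0)) = app(op(0, 0), app(2, 0)).
Decompose op/2: op(op(1, 0), empty) = op(B, empty),  1 = 1.
Decompose op/2: op(1, 0) = B,  empty = empty.
Bind B := op(1, 0); no other remaining equation mentions B.
Delete trivial equation empty = empty.
Delete trivial equation 1 = 1.
MGU = { B ↦ op(1, 0) }, so B ↦ op(1, 0).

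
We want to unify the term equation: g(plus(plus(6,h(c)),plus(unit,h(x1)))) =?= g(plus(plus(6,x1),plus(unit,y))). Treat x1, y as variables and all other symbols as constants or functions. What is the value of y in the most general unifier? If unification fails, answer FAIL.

h(h(c))

Decompose g/1: plus(plus(6,h(c)),plus(unit,h(x1))) =?= plus(plus(6,x1),plus(unit,y)).
Decompose plus/2: plus(6,h(c)) =?= plus(6,x1),  plus(unit,h(x1)) =?= plus(unit,y).
Decompose plus/2: 6 =?= 6,  h(c) =?= x1.
Delete trivial equation 6 =?= 6.
Bind x1 := h(c); substituting into the remaining equation gives: plus(unit,h(h(c))) =?= plus(unit,y).
Decompose plus/2: unit =?= unit,  h(h(c)) =?= y.
Delete trivial equation unit =?= unit.
Bind y := h(h(c)).
MGU = { x1 -> h(c), y -> h(h(c)) }, so y -> h(h(c)).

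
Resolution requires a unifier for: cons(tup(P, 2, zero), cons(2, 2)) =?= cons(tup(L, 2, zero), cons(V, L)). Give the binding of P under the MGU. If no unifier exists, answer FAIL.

2

Decompose cons/2: tup(P, 2, zero) =?= tup(L, 2, zero),  cons(2, 2) =?= cons(V, L).
Decompose tup/3: P =?= L,  2 =?= 2,  zero =?= zero.
Bind P := L; no other remaining equation mentions P.
Delete trivial equation 2 =?= 2.
Delete trivial equation zero =?= zero.
Decompose cons/2: 2 =?= V,  2 =?= L.
Bind V := 2; no other remaining equation mentions V.
Bind L := 2. Substituting into the earlier binding gives P := 2.
MGU = { P -> 2, V -> 2, L -> 2 }, so P -> 2.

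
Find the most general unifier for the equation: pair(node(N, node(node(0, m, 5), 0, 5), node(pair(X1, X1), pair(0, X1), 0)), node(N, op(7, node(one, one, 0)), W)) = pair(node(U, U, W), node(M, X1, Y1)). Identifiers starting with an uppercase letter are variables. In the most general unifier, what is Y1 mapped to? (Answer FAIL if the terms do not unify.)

Decompose pair/2: node(N, node(node(0, m, 5), 0, 5), node(pair(X1, X1), pair(0, X1), 0)) = node(U, U, W),  node(N, op(7, node(one, one, 0)), W) = node(M, X1, Y1).
Decompose node/3: N = U,  node(node(0, m, 5), 0, 5) = U,  node(pair(X1, X1), pair(0, X1), 0) = W.
Bind N := U; substituting into the one remaining equation that mentions N gives: node(U, op(7, node(one, one, 0)), W) = node(M, X1, Y1).
Bind U := node(node(0, m, 5), 0, 5); substituting into the one remaining equation that mentions U gives: node(node(node(0, m, 5), 0, 5), op(7, node(one, one, 0)), W) = node(M, X1, Y1). Substituting into the earlier binding gives N := node(node(0, m, 5), 0, 5).
Bind W := node(pair(X1, X1), pair(0, X1), 0); substituting into the remaining equation gives: node(node(node(0, m, 5), 0, 5), op(7, node(one, one, 0)), node(pair(X1, X1), pair(0, X1), 0)) = node(M, X1, Y1).
Decompose node/3: node(node(0, m, 5), 0, 5) = M,  op(7, node(one, one, 0)) = X1,  node(pair(X1, X1), pair(0, X1), 0) = Y1.
Bind M := node(node(0, m, 5), 0, 5); no other remaining equation mentions M.
Bind X1 := op(7, node(one, one, 0)); substituting into the remaining equation gives: node(pair(op(7, node(one, one, 0)), op(7, node(one, one, 0))), pair(0, op(7, node(one, one, 0))), 0) = Y1. Substituting into the earlier binding gives W := node(pair(op(7, node(one, one, 0)), op(7, node(one, one, 0))), pair(0, op(7, node(one, one, 0))), 0).
Bind Y1 := node(pair(op(7, node(one, one, 0)), op(7, node(one, one, 0))), pair(0, op(7, node(one, one, 0))), 0).
MGU = { N := node(node(0, m, 5), 0, 5), U := node(node(0, m, 5), 0, 5), W := node(pair(op(7, node(one, one, 0)), op(7, node(one, one, 0))), pair(0, op(7, node(one, one, 0))), 0), M := node(node(0, m, 5), 0, 5), X1 := op(7, node(one, one, 0)), Y1 := node(pair(op(7, node(one, one, 0)), op(7, node(one, one, 0))), pair(0, op(7, node(one, one, 0))), 0) }, so Y1 := node(pair(op(7, node(one, one, 0)), op(7, node(one, one, 0))), pair(0, op(7, node(one, one, 0))), 0).

node(pair(op(7, node(one, one, 0)), op(7, node(one, one, 0))), pair(0, op(7, node(one, one, 0))), 0)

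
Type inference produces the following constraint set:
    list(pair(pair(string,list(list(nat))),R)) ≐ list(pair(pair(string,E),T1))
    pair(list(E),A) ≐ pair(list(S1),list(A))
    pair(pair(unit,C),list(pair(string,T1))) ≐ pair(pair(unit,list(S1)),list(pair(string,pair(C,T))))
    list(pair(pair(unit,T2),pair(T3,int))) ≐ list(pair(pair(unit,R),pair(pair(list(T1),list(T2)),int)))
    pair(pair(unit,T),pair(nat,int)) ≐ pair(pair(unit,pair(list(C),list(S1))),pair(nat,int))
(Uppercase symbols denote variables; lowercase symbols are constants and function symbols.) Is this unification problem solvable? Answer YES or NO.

NO

Decompose list/1: pair(pair(string,list(list(nat))),R) ≐ pair(pair(string,E),T1).
Decompose pair/2: pair(string,list(list(nat))) ≐ pair(string,E),  R ≐ T1.
Decompose pair/2: string ≐ string,  list(list(nat)) ≐ E.
Delete trivial equation string ≐ string.
Bind E := list(list(nat)); substituting into the one remaining equation that mentions E gives: pair(list(list(list(nat))),A) ≐ pair(list(S1),list(A)).
Bind R := T1; substituting into the one remaining equation that mentions R gives: list(pair(pair(unit,T2),pair(T3,int))) ≐ list(pair(pair(unit,T1),pair(pair(list(T1),list(T2)),int))).
Decompose pair/2: list(list(list(nat))) ≐ list(S1),  A ≐ list(A).
Decompose list/1: list(list(nat)) ≐ S1.
Bind S1 := list(list(nat)); substituting into the 2 remaining equations that mention S1 gives: pair(pair(unit,C),list(pair(string,T1))) ≐ pair(pair(unit,list(list(list(nat)))),list(pair(string,pair(C,T)))),  pair(pair(unit,T),pair(nat,int)) ≐ pair(pair(unit,pair(list(C),list(list(list(nat))))),pair(nat,int)).
Occurs check fails: A occurs in list(A); the equation A ≐ list(A) has no finite solution.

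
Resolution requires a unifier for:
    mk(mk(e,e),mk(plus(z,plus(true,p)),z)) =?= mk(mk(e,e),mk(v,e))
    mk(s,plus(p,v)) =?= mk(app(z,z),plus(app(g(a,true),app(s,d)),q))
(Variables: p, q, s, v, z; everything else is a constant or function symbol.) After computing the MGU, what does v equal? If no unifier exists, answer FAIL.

plus(e,plus(true,app(g(a,true),app(app(e,e),d))))

Decompose mk/2: mk(e,e) =?= mk(e,e),  mk(plus(z,plus(true,p)),z) =?= mk(v,e).
Delete trivial equation mk(e,e) =?= mk(e,e).
Decompose mk/2: plus(z,plus(true,p)) =?= v,  z =?= e.
Bind v := plus(z,plus(true,p)); substituting into the one remaining equation that mentions v gives: mk(s,plus(p,plus(z,plus(true,p)))) =?= mk(app(z,z),plus(app(g(a,true),app(s,d)),q)).
Bind z := e; substituting into the remaining equation gives: mk(s,plus(p,plus(e,plus(true,p)))) =?= mk(app(e,e),plus(app(g(a,true),app(s,d)),q)). Substituting into the earlier binding gives v := plus(e,plus(true,p)).
Decompose mk/2: s =?= app(e,e),  plus(p,plus(e,plus(true,p))) =?= plus(app(g(a,true),app(s,d)),q).
Bind s := app(e,e); substituting into the remaining equation gives: plus(p,plus(e,plus(true,p))) =?= plus(app(g(a,true),app(app(e,e),d)),q).
Decompose plus/2: p =?= app(g(a,true),app(app(e,e),d)),  plus(e,plus(true,p)) =?= q.
Bind p := app(g(a,true),app(app(e,e),d)); substituting into the remaining equation gives: plus(e,plus(true,app(g(a,true),app(app(e,e),d)))) =?= q. Substituting into the earlier binding gives v := plus(e,plus(true,app(g(a,true),app(app(e,e),d)))).
Bind q := plus(e,plus(true,app(g(a,true),app(app(e,e),d)))).
MGU = { v -> plus(e,plus(true,app(g(a,true),app(app(e,e),d)))), z -> e, s -> app(e,e), p -> app(g(a,true),app(app(e,e),d)), q -> plus(e,plus(true,app(g(a,true),app(app(e,e),d)))) }, so v -> plus(e,plus(true,app(g(a,true),app(app(e,e),d)))).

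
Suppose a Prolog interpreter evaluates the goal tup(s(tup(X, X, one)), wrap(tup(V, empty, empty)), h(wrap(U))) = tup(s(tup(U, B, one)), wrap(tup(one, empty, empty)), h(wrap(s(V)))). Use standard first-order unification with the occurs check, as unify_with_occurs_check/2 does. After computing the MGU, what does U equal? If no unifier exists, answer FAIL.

s(one)

Decompose tup/3: s(tup(X, X, one)) = s(tup(U, B, one)),  wrap(tup(V, empty, empty)) = wrap(tup(one, empty, empty)),  h(wrap(U)) = h(wrap(s(V))).
Decompose s/1: tup(X, X, one) = tup(U, B, one).
Decompose tup/3: X = U,  X = B,  one = one.
Bind X := U; substituting into the one remaining equation that mentions X gives: U = B.
Bind U := B; substituting into the one remaining equation that mentions U gives: h(wrap(B)) = h(wrap(s(V))). Substituting into the earlier binding gives X := B.
Delete trivial equation one = one.
Decompose wrap/1: tup(V, empty, empty) = tup(one, empty, empty).
Decompose tup/3: V = one,  empty = empty,  empty = empty.
Bind V := one; substituting into the one remaining equation that mentions V gives: h(wrap(B)) = h(wrap(s(one))).
Delete trivial equation empty = empty.
Delete trivial equation empty = empty.
Decompose h/1: wrap(B) = wrap(s(one)).
Decompose wrap/1: B = s(one).
Bind B := s(one). Substituting into the earlier bindings gives X := s(one), U := s(one).
MGU = { X -> s(one), U -> s(one), V -> one, B -> s(one) }, so U -> s(one).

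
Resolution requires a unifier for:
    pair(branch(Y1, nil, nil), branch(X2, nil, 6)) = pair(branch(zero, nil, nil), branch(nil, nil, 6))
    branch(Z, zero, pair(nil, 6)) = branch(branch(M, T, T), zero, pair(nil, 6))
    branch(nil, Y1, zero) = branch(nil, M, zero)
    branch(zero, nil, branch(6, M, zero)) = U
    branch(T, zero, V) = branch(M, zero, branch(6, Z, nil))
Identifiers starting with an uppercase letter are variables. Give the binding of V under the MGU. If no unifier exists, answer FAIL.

branch(6, branch(zero, zero, zero), nil)

Decompose pair/2: branch(Y1, nil, nil) = branch(zero, nil, nil),  branch(X2, nil, 6) = branch(nil, nil, 6).
Decompose branch/3: Y1 = zero,  nil = nil,  nil = nil.
Bind Y1 := zero; substituting into the one remaining equation that mentions Y1 gives: branch(nil, zero, zero) = branch(nil, M, zero).
Delete trivial equation nil = nil.
Delete trivial equation nil = nil.
Decompose branch/3: X2 = nil,  nil = nil,  6 = 6.
Bind X2 := nil; no other remaining equation mentions X2.
Delete trivial equation nil = nil.
Delete trivial equation 6 = 6.
Decompose branch/3: Z = branch(M, T, T),  zero = zero,  pair(nil, 6) = pair(nil, 6).
Bind Z := branch(M, T, T); substituting into the one remaining equation that mentions Z gives: branch(T, zero, V) = branch(M, zero, branch(6, branch(M, T, T), nil)).
Delete trivial equation zero = zero.
Delete trivial equation pair(nil, 6) = pair(nil, 6).
Decompose branch/3: nil = nil,  zero = M,  zero = zero.
Delete trivial equation nil = nil.
Bind M := zero; substituting into the 2 remaining equations that mention M gives: branch(zero, nil, branch(6, zero, zero)) = U,  branch(T, zero, V) = branch(zero, zero, branch(6, branch(zero, T, T), nil)). Substituting into the earlier binding gives Z := branch(zero, T, T).
Delete trivial equation zero = zero.
Bind U := branch(zero, nil, branch(6, zero, zero)); no other remaining equation mentions U.
Decompose branch/3: T = zero,  zero = zero,  V = branch(6, branch(zero, T, T), nil).
Bind T := zero; substituting into the one remaining equation that mentions T gives: V = branch(6, branch(zero, zero, zero), nil). Substituting into the earlier binding gives Z := branch(zero, zero, zero).
Delete trivial equation zero = zero.
Bind V := branch(6, branch(zero, zero, zero), nil).
MGU = { Y1 -> zero, X2 -> nil, Z -> branch(zero, zero, zero), M -> zero, U -> branch(zero, nil, branch(6, zero, zero)), T -> zero, V -> branch(6, branch(zero, zero, zero), nil) }, so V -> branch(6, branch(zero, zero, zero), nil).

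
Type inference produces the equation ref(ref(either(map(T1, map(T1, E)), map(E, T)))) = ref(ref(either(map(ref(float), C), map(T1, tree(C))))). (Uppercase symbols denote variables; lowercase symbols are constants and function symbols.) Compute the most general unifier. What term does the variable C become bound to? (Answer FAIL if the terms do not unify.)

map(ref(float), ref(float))

Decompose ref/1: ref(either(map(T1, map(T1, E)), map(E, T))) = ref(either(map(ref(float), C), map(T1, tree(C)))).
Decompose ref/1: either(map(T1, map(T1, E)), map(E, T)) = either(map(ref(float), C), map(T1, tree(C))).
Decompose either/2: map(T1, map(T1, E)) = map(ref(float), C),  map(E, T) = map(T1, tree(C)).
Decompose map/2: T1 = ref(float),  map(T1, E) = C.
Bind T1 := ref(float); substituting into the remaining equations gives: map(ref(float), E) = C,  map(E, T) = map(ref(float), tree(C)).
Bind C := map(ref(float), E); substituting into the remaining equation gives: map(E, T) = map(ref(float), tree(map(ref(float), E))).
Decompose map/2: E = ref(float),  T = tree(map(ref(float), E)).
Bind E := ref(float); substituting into the remaining equation gives: T = tree(map(ref(float), ref(float))). Substituting into the earlier binding gives C := map(ref(float), ref(float)).
Bind T := tree(map(ref(float), ref(float))).
MGU = { T1 := ref(float), C := map(ref(float), ref(float)), E := ref(float), T := tree(map(ref(float), ref(float))) }, so C := map(ref(float), ref(float)).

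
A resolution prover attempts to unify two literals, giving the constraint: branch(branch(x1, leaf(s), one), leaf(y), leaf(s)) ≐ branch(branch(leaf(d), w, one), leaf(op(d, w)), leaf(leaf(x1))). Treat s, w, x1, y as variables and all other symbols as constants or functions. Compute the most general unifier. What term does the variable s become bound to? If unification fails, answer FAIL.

leaf(leaf(d))

Decompose branch/3: branch(x1, leaf(s), one) ≐ branch(leaf(d), w, one),  leaf(y) ≐ leaf(op(d, w)),  leaf(s) ≐ leaf(leaf(x1)).
Decompose branch/3: x1 ≐ leaf(d),  leaf(s) ≐ w,  one ≐ one.
Bind x1 := leaf(d); substituting into the one remaining equation that mentions x1 gives: leaf(s) ≐ leaf(leaf(leaf(d))).
Bind w := leaf(s); substituting into the one remaining equation that mentions w gives: leaf(y) ≐ leaf(op(d, leaf(s))).
Delete trivial equation one ≐ one.
Decompose leaf/1: y ≐ op(d, leaf(s)).
Bind y := op(d, leaf(s)); no other remaining equation mentions y.
Decompose leaf/1: s ≐ leaf(leaf(d)).
Bind s := leaf(leaf(d)). Substituting into the earlier bindings gives w := leaf(leaf(leaf(d))), y := op(d, leaf(leaf(leaf(d)))).
MGU = { x1 ↦ leaf(d), w ↦ leaf(leaf(leaf(d))), y ↦ op(d, leaf(leaf(leaf(d)))), s ↦ leaf(leaf(d)) }, so s ↦ leaf(leaf(d)).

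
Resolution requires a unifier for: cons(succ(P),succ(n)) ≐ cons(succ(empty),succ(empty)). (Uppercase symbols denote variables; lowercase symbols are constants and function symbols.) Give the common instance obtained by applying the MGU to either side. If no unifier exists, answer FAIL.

FAIL

Decompose cons/2: succ(P) ≐ succ(empty),  succ(n) ≐ succ(empty).
Decompose succ/1: P ≐ empty.
Bind P := empty; no other remaining equation mentions P.
Decompose succ/1: n ≐ empty.
Clash: constants n and empty differ; no unifier exists.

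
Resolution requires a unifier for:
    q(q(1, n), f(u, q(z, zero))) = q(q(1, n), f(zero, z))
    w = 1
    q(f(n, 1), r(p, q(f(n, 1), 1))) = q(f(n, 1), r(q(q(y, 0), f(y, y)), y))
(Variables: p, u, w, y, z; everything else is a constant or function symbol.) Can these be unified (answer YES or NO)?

NO

Decompose q/2: q(1, n) = q(1, n),  f(u, q(z, zero)) = f(zero, z).
Delete trivial equation q(1, n) = q(1, n).
Decompose f/2: u = zero,  q(z, zero) = z.
Bind u := zero; no other remaining equation mentions u.
Occurs check fails: z occurs in q(z, zero); the equation z = q(z, zero) has no finite solution.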